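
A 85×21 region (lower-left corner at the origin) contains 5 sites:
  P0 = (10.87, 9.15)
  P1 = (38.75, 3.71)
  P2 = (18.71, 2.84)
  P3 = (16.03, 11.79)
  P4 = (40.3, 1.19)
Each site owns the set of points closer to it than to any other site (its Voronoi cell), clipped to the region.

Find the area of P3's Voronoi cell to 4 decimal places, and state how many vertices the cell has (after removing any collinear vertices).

1. box [0,85]×[0,21]: [(0, 0) (85, 0) (85, 21) (0, 21)]
2. ⊥bis P3·P0 via (13.45,10.47): [(18.8067, 0) (85, 0) (85, 21) (8.0626, 21)]  |A|=1502.8723
3. ⊥bis P3·P1 via (27.39,7.75): [(18.8067, 0) (24.6338, 0) (32.1021, 21) (8.0626, 21)]  |A|=313.6002
4. ⊥bis P3·P2 via (17.37,7.315): [(15.3705, 6.7163) (28.4111, 10.6212) (32.1021, 21) (8.0626, 21)]  |A|=232.1539
5. ⊥bis P3·P4 via (28.165,6.49): [(15.3705, 6.7163) (28.4111, 10.6212) (32.1021, 21) (8.0626, 21)]  |A|=232.1539
6. canonical 4-gon: [(15.3705, 6.7163) (28.4111, 10.6212) (32.1021, 21) (8.0626, 21)]
7. shoelace: 232.1539

Area of P3's cell: 232.1539 (4 vertices)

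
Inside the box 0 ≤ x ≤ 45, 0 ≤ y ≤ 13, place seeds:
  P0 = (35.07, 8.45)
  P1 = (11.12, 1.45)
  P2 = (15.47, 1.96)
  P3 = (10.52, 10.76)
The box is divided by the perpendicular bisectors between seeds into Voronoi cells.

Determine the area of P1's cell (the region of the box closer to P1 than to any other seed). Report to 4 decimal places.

Area of P1's cell: 76.5518

1. box [0,45]×[0,13]: [(0, 0) (45, 0) (45, 13) (0, 13)]
2. ⊥bis P1·P0 via (23.095,4.95): [(0, 0) (24.5418, 0) (20.7422, 13) (0, 13)]  |A|=294.3456
3. ⊥bis P1·P2 via (13.295,1.705): [(0, 0) (13.4949, 0) (11.9708, 13) (0, 13)]  |A|=165.5268
4. ⊥bis P1·P3 via (10.82,6.105): [(0, 5.4077) (0, 0) (13.4949, 0) (12.7644, 6.2303)]  |A|=76.5518
5. canonical 4-gon: [(0, 5.4077) (0, 0) (13.4949, 0) (12.7644, 6.2303)]
6. shoelace: 76.5518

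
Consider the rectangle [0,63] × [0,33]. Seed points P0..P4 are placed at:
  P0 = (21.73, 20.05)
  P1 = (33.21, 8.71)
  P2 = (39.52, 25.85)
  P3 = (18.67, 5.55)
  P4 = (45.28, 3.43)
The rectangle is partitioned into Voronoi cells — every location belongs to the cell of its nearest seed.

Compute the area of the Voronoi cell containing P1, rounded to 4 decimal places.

Area of P1's cell: 232.2356

1. box [0,63]×[0,33]: [(0, 0) (63, 0) (63, 33) (0, 33)]
2. ⊥bis P1·P0 via (27.47,14.38): [(13.2654, 0) (63, 0) (63, 33) (45.8629, 33)]  |A|=1103.3832
3. ⊥bis P1·P2 via (36.365,17.28): [(31.9428, 18.908) (13.2654, 0) (63, 0) (63, 7.4745)]  |A|=586.2596
4. ⊥bis P1·P3 via (25.94,7.13): [(31.9428, 18.908) (24.9244, 11.803) (27.4896, 0) (63, 0) (63, 7.4745)]  |A|=502.3155
5. ⊥bis P1·P4 via (39.245,6.07): [(43.0691, 14.8119) (31.9428, 18.908) (24.9244, 11.803) (27.4896, 0) (36.5897, 0)]  |A|=232.2356
6. canonical 5-gon: [(43.0691, 14.8119) (31.9428, 18.908) (24.9244, 11.803) (27.4896, 0) (36.5897, 0)]
7. shoelace: 232.2356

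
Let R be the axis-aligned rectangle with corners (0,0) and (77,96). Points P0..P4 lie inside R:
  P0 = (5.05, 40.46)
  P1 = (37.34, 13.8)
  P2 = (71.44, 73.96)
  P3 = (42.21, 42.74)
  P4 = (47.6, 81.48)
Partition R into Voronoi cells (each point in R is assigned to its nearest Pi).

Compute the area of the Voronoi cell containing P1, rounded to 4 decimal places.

1. box [0,77]×[0,96]: [(0, 0) (77, 0) (77, 96) (0, 96)]
2. ⊥bis P1·P0 via (21.195,27.13): [(0, 1.4591) (0, 0) (77, 0) (77, 94.7198)]  |A|=3702.8862
3. ⊥bis P1·P2 via (54.39,43.88): [(41.1982, 51.3574) (0, 1.4591) (0, 0) (77, 0) (77, 31.0642)]  |A|=2563.3928
4. ⊥bis P1·P3 via (39.775,28.27): [(24.288, 30.8761) (0, 1.4591) (0, 0) (77, 0) (77, 22.0058)]  |A|=1786.436
5. ⊥bis P1·P4 via (42.47,47.64): [(24.288, 30.8761) (0, 1.4591) (0, 0) (77, 0) (77, 22.0058)]  |A|=1786.436
6. canonical 5-gon: [(24.288, 30.8761) (0, 1.4591) (0, 0) (77, 0) (77, 22.0058)]
7. shoelace: 1786.436

Area of P1's cell: 1786.4360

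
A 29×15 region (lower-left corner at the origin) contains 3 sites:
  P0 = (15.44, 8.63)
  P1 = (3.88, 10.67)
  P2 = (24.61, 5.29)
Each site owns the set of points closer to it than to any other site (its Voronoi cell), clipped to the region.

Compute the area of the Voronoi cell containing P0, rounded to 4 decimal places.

1. box [0,29]×[0,15]: [(0, 0) (29, 0) (29, 15) (0, 15)]
2. ⊥bis P0·P1 via (9.66,9.65): [(7.9571, 0) (29, 0) (29, 15) (10.6041, 15)]  |A|=295.7912
3. ⊥bis P0·P2 via (20.025,6.96): [(7.9571, 0) (17.49, 0) (22.9534, 15) (10.6041, 15)]  |A|=164.1164
4. canonical 4-gon: [(7.9571, 0) (17.49, 0) (22.9534, 15) (10.6041, 15)]
5. shoelace: 164.1164

Area of P0's cell: 164.1164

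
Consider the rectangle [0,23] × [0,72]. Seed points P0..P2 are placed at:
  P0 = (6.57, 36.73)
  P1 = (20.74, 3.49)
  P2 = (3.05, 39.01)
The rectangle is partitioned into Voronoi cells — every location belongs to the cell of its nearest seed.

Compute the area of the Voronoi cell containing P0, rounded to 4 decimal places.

Area of P0's cell: 667.1629

1. box [0,23]×[0,72]: [(0, 0) (23, 0) (23, 72) (0, 72)]
2. ⊥bis P0·P1 via (13.655,20.11): [(0, 14.289) (23, 24.0937) (23, 72) (0, 72)]  |A|=1214.5992
3. ⊥bis P0·P2 via (4.81,37.87): [(0, 30.444) (0, 14.289) (23, 24.0937) (23, 65.9528)]  |A|=667.1629
4. canonical 4-gon: [(0, 30.444) (0, 14.289) (23, 24.0937) (23, 65.9528)]
5. shoelace: 667.1629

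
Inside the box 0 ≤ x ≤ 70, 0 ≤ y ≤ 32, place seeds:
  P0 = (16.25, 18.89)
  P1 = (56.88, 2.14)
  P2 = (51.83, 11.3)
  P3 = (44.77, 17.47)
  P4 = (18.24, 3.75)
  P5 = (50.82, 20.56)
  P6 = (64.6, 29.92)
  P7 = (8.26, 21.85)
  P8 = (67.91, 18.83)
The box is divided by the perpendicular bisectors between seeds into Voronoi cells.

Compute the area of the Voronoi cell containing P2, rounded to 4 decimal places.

Area of P2's cell: 195.1645

1. box [0,70]×[0,32]: [(0, 0) (70, 0) (70, 32) (0, 32)]
2. ⊥bis P2·P0 via (34.04,15.095): [(30.8199, 0) (70, 0) (70, 32) (37.6462, 32)]  |A|=1144.5422
3. ⊥bis P2·P1 via (54.355,6.72): [(30.8199, 0) (42.1659, 0) (70, 15.3452) (70, 32) (37.6462, 32)]  |A|=930.9813
4. ⊥bis P2·P3 via (48.3,14.385): [(35.7284, 0) (42.1659, 0) (70, 15.3452) (70, 32) (63.6944, 32)]  |A|=435.674
5. ⊥bis P2·P4 via (35.035,7.525): [(36.5222, 0.9083) (36.7264, 0) (42.1659, 0) (70, 15.3452) (70, 32) (63.6944, 32)]  |A|=435.2207
6. ⊥bis P2·P5 via (51.325,15.93): [(49.4738, 15.7281) (36.5222, 0.9083) (36.7264, 0) (42.1659, 0) (70, 15.3452) (70, 17.9669)]  |A|=239.8955
7. ⊥bis P2·P6 via (58.215,20.61): [(63.1572, 17.2206) (49.4738, 15.7281) (36.5222, 0.9083) (36.7264, 0) (42.1659, 0) (67.7224, 14.0896)]  |A|=224.4941
8. ⊥bis P2·P7 via (30.045,16.575): [(63.1572, 17.2206) (49.4738, 15.7281) (36.5222, 0.9083) (36.7264, 0) (42.1659, 0) (67.7224, 14.0896)]  |A|=224.4941
9. ⊥bis P2·P8 via (59.87,15.065): [(59.0694, 16.7747) (49.4738, 15.7281) (36.5222, 0.9083) (36.7264, 0) (42.1659, 0) (61.8443, 10.8489)]  |A|=195.1645
10. canonical 6-gon: [(59.0694, 16.7747) (49.4738, 15.7281) (36.5222, 0.9083) (36.7264, 0) (42.1659, 0) (61.8443, 10.8489)]
11. shoelace: 195.1645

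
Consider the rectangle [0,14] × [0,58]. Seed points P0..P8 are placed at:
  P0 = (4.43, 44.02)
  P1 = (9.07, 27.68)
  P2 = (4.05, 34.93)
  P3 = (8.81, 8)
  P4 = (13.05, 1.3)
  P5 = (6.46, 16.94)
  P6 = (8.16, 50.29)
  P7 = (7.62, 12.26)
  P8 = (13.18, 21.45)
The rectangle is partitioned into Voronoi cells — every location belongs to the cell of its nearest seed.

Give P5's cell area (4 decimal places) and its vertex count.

1. box [0,14]×[0,58]: [(0, 0) (14, 0) (14, 58) (0, 58)]
2. ⊥bis P5·P0 via (5.445,30.48): [(0, 30.0718) (0, 0) (14, 0) (14, 31.1213)]  |A|=428.3519
3. ⊥bis P5·P1 via (7.765,22.31): [(0, 24.197) (0, 0) (14, 0) (14, 20.7948)]  |A|=314.9427
4. ⊥bis P5·P2 via (5.255,25.935): [(0, 24.197) (0, 0) (14, 0) (14, 20.7948)]  |A|=314.9427
5. ⊥bis P5·P3 via (7.635,12.47): [(0, 24.197) (0, 10.463) (14, 14.1431) (14, 20.7948)]  |A|=142.6996
6. ⊥bis P5·P4 via (9.755,9.12): [(0, 24.197) (0, 10.463) (14, 14.1431) (14, 20.7948)]  |A|=142.6996
7. ⊥bis P5·P6 via (7.31,33.615): [(0, 24.197) (0, 10.463) (14, 14.1431) (14, 20.7948)]  |A|=142.6996
8. ⊥bis P5·P7 via (7.04,14.6): [(0, 24.197) (0, 12.855) (14, 16.3251) (14, 20.7948)]  |A|=110.6815
9. ⊥bis P5·P8 via (9.82,19.195): [(7.7225, 22.3203) (0, 24.197) (0, 12.855) (12.0675, 15.8461)]  |A|=89.3561
10. canonical 4-gon: [(7.7225, 22.3203) (0, 24.197) (0, 12.855) (12.0675, 15.8461)]
11. shoelace: 89.3561

Area of P5's cell: 89.3561 (4 vertices)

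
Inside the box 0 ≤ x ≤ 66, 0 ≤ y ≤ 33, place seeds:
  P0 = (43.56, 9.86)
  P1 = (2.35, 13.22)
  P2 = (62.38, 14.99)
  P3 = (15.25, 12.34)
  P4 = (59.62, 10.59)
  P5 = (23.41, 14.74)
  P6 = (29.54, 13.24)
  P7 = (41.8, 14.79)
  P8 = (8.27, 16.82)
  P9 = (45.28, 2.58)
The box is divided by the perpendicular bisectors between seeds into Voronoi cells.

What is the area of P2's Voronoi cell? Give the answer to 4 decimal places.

Area of P2's cell: 265.5971

1. box [0,66]×[0,33]: [(0, 0) (66, 0) (66, 33) (0, 33)]
2. ⊥bis P2·P0 via (52.97,12.425): [(56.3568, 0) (66, 0) (66, 33) (47.3616, 33)]  |A|=466.6455
3. ⊥bis P2·P1 via (32.365,14.105): [(56.3568, 0) (66, 0) (66, 33) (47.3616, 33)]  |A|=466.6455
4. ⊥bis P2·P3 via (38.815,13.665): [(56.3568, 0) (66, 0) (66, 33) (47.3616, 33)]  |A|=466.6455
5. ⊥bis P2·P4 via (61,12.79): [(51.1938, 18.9412) (66, 9.6536) (66, 33) (47.3616, 33)]  |A|=303.8524
6. ⊥bis P2·P5 via (42.895,14.865): [(51.1938, 18.9412) (66, 9.6536) (66, 33) (47.3616, 33)]  |A|=303.8524
7. ⊥bis P2·P6 via (45.96,14.115): [(51.1938, 18.9412) (66, 9.6536) (66, 33) (47.3616, 33)]  |A|=303.8524
8. ⊥bis P2·P7 via (52.09,14.89): [(52.0559, 18.4004) (66, 9.6536) (66, 33) (51.914, 33)]  |A|=265.5971
9. ⊥bis P2·P8 via (35.325,15.905): [(52.0559, 18.4004) (66, 9.6536) (66, 33) (51.914, 33)]  |A|=265.5971
10. ⊥bis P2·P9 via (53.83,8.785): [(52.0559, 18.4004) (66, 9.6536) (66, 33) (51.914, 33)]  |A|=265.5971
11. canonical 4-gon: [(52.0559, 18.4004) (66, 9.6536) (66, 33) (51.914, 33)]
12. shoelace: 265.5971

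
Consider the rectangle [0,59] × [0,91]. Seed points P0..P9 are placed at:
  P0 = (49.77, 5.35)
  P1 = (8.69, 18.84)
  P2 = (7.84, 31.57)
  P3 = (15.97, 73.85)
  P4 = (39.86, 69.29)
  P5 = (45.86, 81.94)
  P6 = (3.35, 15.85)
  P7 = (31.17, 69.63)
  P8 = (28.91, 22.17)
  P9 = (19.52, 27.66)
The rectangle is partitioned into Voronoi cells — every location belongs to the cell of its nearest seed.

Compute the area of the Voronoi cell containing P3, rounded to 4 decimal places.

Area of P3's cell: 891.6199

1. box [0,59]×[0,91]: [(0, 0) (59, 0) (59, 91) (0, 91)]
2. ⊥bis P3·P0 via (32.87,39.6): [(0, 23.3809) (59, 52.4933) (59, 91) (0, 91)]  |A|=3130.7088
3. ⊥bis P3·P1 via (12.33,46.345): [(0, 47.9767) (39.3049, 42.7752) (59, 52.4933) (59, 91) (0, 91)]  |A|=2647.3413
4. ⊥bis P3·P2 via (11.905,52.71): [(0, 54.9992) (46.1096, 46.1328) (59, 52.4933) (59, 91) (0, 91)]  |A|=2401.7561
5. ⊥bis P3·P4 via (27.915,71.57): [(0, 54.9992) (23.8757, 50.4082) (31.6237, 91) (0, 91)]  |A|=1071.6049
6. ⊥bis P3·P5 via (30.915,77.895): [(0, 54.9992) (23.8757, 50.4082) (29.8637, 81.7793) (27.368, 91) (0, 91)]  |A|=1051.9846
7. ⊥bis P3·P6 via (9.66,44.85): [(0, 54.9992) (23.8757, 50.4082) (29.8637, 81.7793) (27.368, 91) (0, 91)]  |A|=1051.9846
8. ⊥bis P3·P7 via (23.57,71.74): [(0, 54.9992) (17.9632, 51.5451) (28.1327, 88.1745) (27.368, 91) (0, 91)]  |A|=891.6199
9. ⊥bis P3·P8 via (22.44,48.01): [(0, 54.9992) (17.9632, 51.5451) (28.1327, 88.1745) (27.368, 91) (0, 91)]  |A|=891.6199
10. ⊥bis P3·P9 via (17.745,50.755): [(0, 54.9992) (17.9632, 51.5451) (28.1327, 88.1745) (27.368, 91) (0, 91)]  |A|=891.6199
11. canonical 5-gon: [(0, 54.9992) (17.9632, 51.5451) (28.1327, 88.1745) (27.368, 91) (0, 91)]
12. shoelace: 891.6199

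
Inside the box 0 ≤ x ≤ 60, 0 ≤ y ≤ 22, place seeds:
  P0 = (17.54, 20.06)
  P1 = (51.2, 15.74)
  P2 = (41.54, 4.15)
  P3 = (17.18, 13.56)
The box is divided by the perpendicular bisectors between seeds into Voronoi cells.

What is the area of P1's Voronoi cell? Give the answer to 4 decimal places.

1. box [0,60]×[0,22]: [(0, 0) (60, 0) (60, 22) (0, 22)]
2. ⊥bis P1·P0 via (34.37,17.9): [(32.0727, 0) (60, 0) (60, 22) (34.8962, 22)]  |A|=583.3424
3. ⊥bis P1·P2 via (46.37,9.945): [(34.6073, 19.7489) (58.3019, 0) (60, 0) (60, 22) (34.8962, 22)]  |A|=324.3422
4. ⊥bis P1·P3 via (34.19,14.65): [(34.6073, 19.7489) (58.3019, 0) (60, 0) (60, 22) (34.8962, 22)]  |A|=324.3422
5. canonical 5-gon: [(34.6073, 19.7489) (58.3019, 0) (60, 0) (60, 22) (34.8962, 22)]
6. shoelace: 324.3422

Area of P1's cell: 324.3422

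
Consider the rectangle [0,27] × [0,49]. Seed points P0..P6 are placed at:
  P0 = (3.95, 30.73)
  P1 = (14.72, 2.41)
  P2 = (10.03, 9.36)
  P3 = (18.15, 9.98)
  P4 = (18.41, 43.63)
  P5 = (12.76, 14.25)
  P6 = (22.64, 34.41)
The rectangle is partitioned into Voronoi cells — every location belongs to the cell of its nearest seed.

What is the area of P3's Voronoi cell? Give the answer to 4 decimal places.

Area of P3's cell: 171.9429

1. box [0,27]×[0,49]: [(0, 0) (27, 0) (27, 49) (0, 49)]
2. ⊥bis P3·P0 via (11.05,20.355): [(0, 12.7931) (0, 0) (27, 0) (27, 31.2702)]  |A|=594.8539
3. ⊥bis P3·P1 via (16.435,6.195): [(0.7461, 13.3037) (27, 1.408) (27, 31.2702)]  |A|=391.9993
4. ⊥bis P3·P2 via (14.09,9.67): [(13.1637, 21.8015) (14.2808, 7.1711) (27, 1.408) (27, 31.2702)]  |A|=296.4158
5. ⊥bis P3·P4 via (18.28,26.805): [(20.4507, 26.7882) (13.1637, 21.8015) (14.2808, 7.1711) (27, 1.408) (27, 26.7376)]  |A|=281.5732
6. ⊥bis P3·P5 via (15.455,12.115): [(14.0397, 10.3285) (14.2808, 7.1711) (27, 1.408) (27, 26.6882)]  |A|=183.2048
7. ⊥bis P3·P6 via (20.395,22.195): [(23.0534, 21.7064) (14.0397, 10.3285) (14.2808, 7.1711) (27, 1.408) (27, 20.9811)]  |A|=171.9429
8. canonical 5-gon: [(23.0534, 21.7064) (14.0397, 10.3285) (14.2808, 7.1711) (27, 1.408) (27, 20.9811)]
9. shoelace: 171.9429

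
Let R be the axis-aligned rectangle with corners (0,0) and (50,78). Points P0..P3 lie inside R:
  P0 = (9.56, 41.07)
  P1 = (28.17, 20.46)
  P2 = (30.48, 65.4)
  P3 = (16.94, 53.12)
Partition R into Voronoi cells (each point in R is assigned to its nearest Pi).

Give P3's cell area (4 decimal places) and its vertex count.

Area of P3's cell: 715.2521 (5 vertices)

1. box [0,50]×[0,78]: [(0, 0) (50, 0) (50, 78) (0, 78)]
2. ⊥bis P3·P0 via (13.25,47.095): [(0, 55.2099) (50, 24.5875) (50, 78) (0, 78)]  |A|=1905.0633
3. ⊥bis P3·P1 via (22.555,36.79): [(0, 55.2099) (27.3717, 38.4462) (50, 46.2268) (50, 78) (0, 78)]  |A|=1660.2327
4. ⊥bis P3·P2 via (23.71,59.26): [(0, 55.2099) (27.3717, 38.4462) (38.97, 42.4342) (6.7139, 78) (0, 78)]  |A|=715.2521
5. canonical 5-gon: [(0, 55.2099) (27.3717, 38.4462) (38.97, 42.4342) (6.7139, 78) (0, 78)]
6. shoelace: 715.2521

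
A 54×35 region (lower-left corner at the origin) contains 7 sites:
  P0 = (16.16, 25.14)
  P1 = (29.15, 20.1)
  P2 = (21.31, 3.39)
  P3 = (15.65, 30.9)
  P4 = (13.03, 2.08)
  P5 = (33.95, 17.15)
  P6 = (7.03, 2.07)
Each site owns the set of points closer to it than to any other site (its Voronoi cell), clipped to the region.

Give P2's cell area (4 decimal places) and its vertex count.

1. box [0,54]×[0,35]: [(0, 0) (54, 0) (54, 35) (0, 35)]
2. ⊥bis P2·P0 via (18.735,14.265): [(0, 9.8289) (0, 0) (54, 0) (54, 22.6151)]  |A|=875.988
3. ⊥bis P2·P1 via (25.23,11.745): [(19.482, 14.4419) (0, 9.8289) (0, 0) (50.263, 0)]  |A|=458.6891
4. ⊥bis P2·P3 via (18.48,17.145): [(19.482, 14.4419) (0, 9.8289) (0, 0) (50.263, 0)]  |A|=458.6891
5. ⊥bis P2·P4 via (17.17,2.735): [(19.482, 14.4419) (15.4682, 13.4915) (17.6027, 0) (50.263, 0)]  |A|=263.9281
6. ⊥bis P2·P5 via (27.63,10.27): [(26.8535, 10.9833) (19.482, 14.4419) (15.4682, 13.4915) (17.6027, 0) (38.81, 0)]  |A|=201.0322
7. ⊥bis P2·P6 via (14.17,2.73): [(26.8535, 10.9833) (19.482, 14.4419) (15.4682, 13.4915) (17.6027, 0) (38.81, 0)]  |A|=201.0322
8. canonical 5-gon: [(26.8535, 10.9833) (19.482, 14.4419) (15.4682, 13.4915) (17.6027, 0) (38.81, 0)]
9. shoelace: 201.0322

Area of P2's cell: 201.0322 (5 vertices)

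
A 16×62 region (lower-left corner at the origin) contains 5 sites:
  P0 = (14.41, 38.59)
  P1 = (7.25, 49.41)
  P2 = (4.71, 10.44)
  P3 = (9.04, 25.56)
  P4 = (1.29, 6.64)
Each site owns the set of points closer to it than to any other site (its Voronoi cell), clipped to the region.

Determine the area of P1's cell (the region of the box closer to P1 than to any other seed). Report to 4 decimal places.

1. box [0,16]×[0,62]: [(0, 0) (16, 0) (16, 62) (0, 62)]
2. ⊥bis P1·P0 via (10.83,44): [(0, 36.8334) (16, 47.4212) (16, 62) (0, 62)]  |A|=317.9635
3. ⊥bis P1·P2 via (5.98,29.925): [(0, 36.8334) (16, 47.4212) (16, 62) (0, 62)]  |A|=317.9635
4. ⊥bis P1·P3 via (8.145,37.485): [(0, 36.8737) (0.0687, 36.8789) (16, 47.4212) (16, 62) (0, 62)]  |A|=317.9621
5. ⊥bis P1·P4 via (4.27,28.025): [(0, 36.8737) (0.0687, 36.8789) (16, 47.4212) (16, 62) (0, 62)]  |A|=317.9621
6. canonical 5-gon: [(0, 36.8737) (0.0687, 36.8789) (16, 47.4212) (16, 62) (0, 62)]
7. shoelace: 317.9621

Area of P1's cell: 317.9621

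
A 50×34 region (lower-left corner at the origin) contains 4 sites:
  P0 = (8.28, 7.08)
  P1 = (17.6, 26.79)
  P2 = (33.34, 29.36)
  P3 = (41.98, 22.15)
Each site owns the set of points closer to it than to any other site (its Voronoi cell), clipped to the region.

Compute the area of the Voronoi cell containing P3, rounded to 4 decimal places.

Area of P3's cell: 572.1056

1. box [0,50]×[0,34]: [(0, 0) (50, 0) (50, 34) (0, 34)]
2. ⊥bis P3·P0 via (25.13,14.615): [(31.6656, 0) (50, 0) (50, 34) (16.4614, 34)]  |A|=881.8419
3. ⊥bis P3·P1 via (29.79,24.47): [(27.0831, 10.2473) (31.6656, 0) (50, 0) (50, 34) (31.6037, 34)]  |A|=702.0062
4. ⊥bis P3·P2 via (37.66,25.755): [(27.7816, 13.9174) (27.0831, 10.2473) (31.6656, 0) (50, 0) (50, 34) (44.5404, 34)]  |A|=572.1056
5. canonical 6-gon: [(27.7816, 13.9174) (27.0831, 10.2473) (31.6656, 0) (50, 0) (50, 34) (44.5404, 34)]
6. shoelace: 572.1056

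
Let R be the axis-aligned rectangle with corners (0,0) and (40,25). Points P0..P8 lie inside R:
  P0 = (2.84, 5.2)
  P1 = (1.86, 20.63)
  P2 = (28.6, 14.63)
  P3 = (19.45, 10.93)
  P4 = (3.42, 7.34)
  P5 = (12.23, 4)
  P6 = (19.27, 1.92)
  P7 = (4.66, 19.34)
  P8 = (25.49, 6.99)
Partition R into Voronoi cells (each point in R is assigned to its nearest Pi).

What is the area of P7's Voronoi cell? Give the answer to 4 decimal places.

Area of P7's cell: 135.3281

1. box [0,40]×[0,25]: [(0, 0) (40, 0) (40, 25) (0, 25)]
2. ⊥bis P7·P0 via (3.75,12.27): [(0, 12.7527) (40, 7.6042) (40, 25) (0, 25)]  |A|=592.8634
3. ⊥bis P7·P1 via (3.26,19.985): [(0, 12.909) (0, 12.7527) (40, 7.6042) (40, 25) (5.5705, 25)]  |A|=559.1871
4. ⊥bis P7·P2 via (16.63,16.985): [(0, 12.909) (0, 12.7527) (15.4072, 10.7696) (18.2069, 25) (5.5705, 25)]  |A|=190.2179
5. ⊥bis P7·P3 via (12.055,15.135): [(0, 12.909) (0, 12.7527) (9.9706, 11.4693) (17.6645, 25) (5.5705, 25)]  |A|=146.8867
6. ⊥bis P7·P4 via (4.04,13.34): [(0.3731, 13.7189) (10.6461, 12.6574) (17.6645, 25) (5.5705, 25)]  |A|=135.3402
7. ⊥bis P7·P5 via (8.445,11.67): [(0.3731, 13.7189) (10.4805, 12.6745) (10.7243, 12.7948) (17.6645, 25) (5.5705, 25)]  |A|=135.3281
8. ⊥bis P7·P6 via (11.965,10.63): [(0.3731, 13.7189) (10.4805, 12.6745) (10.7243, 12.7948) (17.6645, 25) (5.5705, 25)]  |A|=135.3281
9. ⊥bis P7·P8 via (15.075,13.165): [(0.3731, 13.7189) (10.4805, 12.6745) (10.7243, 12.7948) (17.6645, 25) (5.5705, 25)]  |A|=135.3281
10. canonical 5-gon: [(0.3731, 13.7189) (10.4805, 12.6745) (10.7243, 12.7948) (17.6645, 25) (5.5705, 25)]
11. shoelace: 135.3281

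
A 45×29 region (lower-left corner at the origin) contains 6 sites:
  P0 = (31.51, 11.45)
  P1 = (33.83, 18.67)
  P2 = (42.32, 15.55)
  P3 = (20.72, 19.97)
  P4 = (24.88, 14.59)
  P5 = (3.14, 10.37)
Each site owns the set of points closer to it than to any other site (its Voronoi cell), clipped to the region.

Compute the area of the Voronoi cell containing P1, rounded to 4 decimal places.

Area of P1's cell: 164.5181

1. box [0,45]×[0,29]: [(0, 0) (45, 0) (45, 29) (0, 29)]
2. ⊥bis P1·P0 via (32.67,15.06): [(0, 25.5578) (45, 11.098) (45, 29) (0, 29)]  |A|=480.2435
3. ⊥bis P1·P2 via (38.075,17.11): [(0, 25.5578) (36.8304, 13.7232) (42.4445, 29) (0, 29)]  |A|=387.5969
4. ⊥bis P1·P3 via (27.275,19.32): [(27.0322, 16.8716) (36.8304, 13.7232) (42.4445, 29) (28.2349, 29)]  |A|=169.8501
5. ⊥bis P1·P4 via (29.355,16.63): [(27.4275, 20.8582) (29.6246, 16.0386) (36.8304, 13.7232) (42.4445, 29) (28.2349, 29)]  |A|=164.5181
6. ⊥bis P1·P5 via (18.485,14.52): [(27.4275, 20.8582) (29.6246, 16.0386) (36.8304, 13.7232) (42.4445, 29) (28.2349, 29)]  |A|=164.5181
7. canonical 5-gon: [(27.4275, 20.8582) (29.6246, 16.0386) (36.8304, 13.7232) (42.4445, 29) (28.2349, 29)]
8. shoelace: 164.5181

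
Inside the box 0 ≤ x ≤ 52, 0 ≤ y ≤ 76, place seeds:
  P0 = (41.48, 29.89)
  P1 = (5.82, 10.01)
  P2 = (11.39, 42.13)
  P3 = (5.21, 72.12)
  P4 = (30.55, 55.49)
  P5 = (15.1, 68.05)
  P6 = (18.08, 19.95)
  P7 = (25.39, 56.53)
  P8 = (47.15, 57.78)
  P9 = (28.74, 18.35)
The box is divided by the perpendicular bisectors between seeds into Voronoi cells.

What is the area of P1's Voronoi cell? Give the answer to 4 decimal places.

Area of P1's cell: 352.7845

1. box [0,52]×[0,76]: [(0, 0) (52, 0) (52, 76) (0, 76)]
2. ⊥bis P1·P0 via (23.65,19.95): [(0, 62.3725) (0, 0) (34.7719, 0)]  |A|=1084.4041
3. ⊥bis P1·P2 via (8.605,26.07): [(21.4832, 23.8368) (0, 27.5622) (0, 0) (34.7719, 0)]  |A|=710.4865
4. ⊥bis P1·P3 via (5.515,41.065): [(21.4832, 23.8368) (0, 27.5622) (0, 0) (34.7719, 0)]  |A|=710.4865
5. ⊥bis P1·P4 via (18.185,32.75): [(21.4832, 23.8368) (0, 27.5622) (0, 0) (34.7719, 0)]  |A|=710.4865
6. ⊥bis P1·P5 via (10.46,39.03): [(21.4832, 23.8368) (0, 27.5622) (0, 0) (34.7719, 0)]  |A|=710.4865
7. ⊥bis P1·P6 via (11.95,14.98): [(2.0349, 27.2093) (0, 27.5622) (0, 0) (24.0953, 0)]  |A|=355.851
8. ⊥bis P1·P7 via (15.605,33.27): [(2.0349, 27.2093) (0, 27.5622) (0, 0) (24.0953, 0)]  |A|=355.851
9. ⊥bis P1·P8 via (26.485,33.895): [(2.0349, 27.2093) (0, 27.5622) (0, 0) (24.0953, 0)]  |A|=355.851
10. ⊥bis P1·P9 via (17.28,14.18): [(21.0917, 3.7046) (2.0349, 27.2093) (0, 27.5622) (0, 0) (22.4397, 0)]  |A|=352.7845
11. canonical 5-gon: [(21.0917, 3.7046) (2.0349, 27.2093) (0, 27.5622) (0, 0) (22.4397, 0)]
12. shoelace: 352.7845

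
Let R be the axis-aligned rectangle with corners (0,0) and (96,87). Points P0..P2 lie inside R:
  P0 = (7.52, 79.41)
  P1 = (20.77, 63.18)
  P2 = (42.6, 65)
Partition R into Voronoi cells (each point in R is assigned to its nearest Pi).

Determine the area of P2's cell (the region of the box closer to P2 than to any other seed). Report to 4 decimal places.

Area of P2's cell: 5444.1808

1. box [0,96]×[0,87]: [(0, 0) (96, 0) (96, 87) (0, 87)]
2. ⊥bis P2·P0 via (25.06,72.205): [(0, 11.1984) (0, 0) (96, 0) (96, 87) (31.1374, 87)]  |A|=7171.8671
3. ⊥bis P2·P1 via (31.685,64.09): [(30.0048, 84.2428) (37.0283, 0) (96, 0) (96, 87) (31.1374, 87)]  |A|=5444.1808
4. canonical 5-gon: [(30.0048, 84.2428) (37.0283, 0) (96, 0) (96, 87) (31.1374, 87)]
5. shoelace: 5444.1808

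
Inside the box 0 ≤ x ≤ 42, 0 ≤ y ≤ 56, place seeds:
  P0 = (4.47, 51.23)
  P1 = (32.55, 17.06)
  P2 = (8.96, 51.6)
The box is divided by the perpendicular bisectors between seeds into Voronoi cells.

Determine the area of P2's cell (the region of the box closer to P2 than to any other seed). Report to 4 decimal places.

1. box [0,42]×[0,56]: [(0, 0) (42, 0) (42, 56) (0, 56)]
2. ⊥bis P2·P0 via (6.715,51.415): [(10.9519, 0) (42, 0) (42, 56) (6.3372, 56)]  |A|=1867.9068
3. ⊥bis P2·P1 via (20.755,34.33): [(8.796, 26.1623) (42, 48.8398) (42, 56) (6.3372, 56)]  |A|=650.9224
4. canonical 4-gon: [(8.796, 26.1623) (42, 48.8398) (42, 56) (6.3372, 56)]
5. shoelace: 650.9224

Area of P2's cell: 650.9224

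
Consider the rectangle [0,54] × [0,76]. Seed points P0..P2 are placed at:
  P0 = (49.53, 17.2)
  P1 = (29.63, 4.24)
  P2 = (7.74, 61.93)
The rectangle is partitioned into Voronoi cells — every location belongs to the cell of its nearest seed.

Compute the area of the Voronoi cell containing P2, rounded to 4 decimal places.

Area of P2's cell: 1893.3598

1. box [0,54]×[0,76]: [(0, 0) (54, 0) (54, 76) (0, 76)]
2. ⊥bis P2·P0 via (28.635,39.565): [(0, 12.8121) (54, 63.2628) (54, 76) (0, 76)]  |A|=2049.9769
3. ⊥bis P2·P1 via (18.685,33.085): [(0, 25.9951) (23.7604, 35.0108) (54, 63.2628) (54, 76) (0, 76)]  |A|=1893.3598
4. canonical 5-gon: [(0, 25.9951) (23.7604, 35.0108) (54, 63.2628) (54, 76) (0, 76)]
5. shoelace: 1893.3598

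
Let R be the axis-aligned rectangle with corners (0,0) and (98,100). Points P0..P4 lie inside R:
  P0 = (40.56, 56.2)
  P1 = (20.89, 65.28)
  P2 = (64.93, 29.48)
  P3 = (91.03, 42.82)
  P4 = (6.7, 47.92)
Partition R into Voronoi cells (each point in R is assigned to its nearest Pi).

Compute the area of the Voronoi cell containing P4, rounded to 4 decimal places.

1. box [0,98]×[0,100]: [(0, 0) (98, 0) (98, 100) (0, 100)]
2. ⊥bis P4·P0 via (23.63,52.06): [(0, 0) (36.3606, 0) (11.9069, 100) (0, 100)]  |A|=2413.3745
3. ⊥bis P4·P1 via (13.795,56.6): [(0, 67.876) (0, 0) (36.3606, 0) (24.6994, 47.6868)]  |A|=1705.2074
4. ⊥bis P4·P2 via (35.815,38.7): [(0, 67.876) (0, 0) (23.5597, 0) (30.7828, 22.8094) (24.6994, 47.6868)]  |A|=1559.2171
5. ⊥bis P4·P3 via (48.865,45.37): [(0, 67.876) (0, 0) (23.5597, 0) (30.7828, 22.8094) (24.6994, 47.6868)]  |A|=1559.2171
6. canonical 5-gon: [(0, 67.876) (0, 0) (23.5597, 0) (30.7828, 22.8094) (24.6994, 47.6868)]
7. shoelace: 1559.2171

Area of P4's cell: 1559.2171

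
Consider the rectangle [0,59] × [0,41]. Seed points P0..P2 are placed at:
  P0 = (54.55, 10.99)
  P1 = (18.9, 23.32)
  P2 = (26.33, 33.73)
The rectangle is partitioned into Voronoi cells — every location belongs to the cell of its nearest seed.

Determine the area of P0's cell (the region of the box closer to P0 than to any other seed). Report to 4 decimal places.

1. box [0,59]×[0,41]: [(0, 0) (59, 0) (59, 41) (0, 41)]
2. ⊥bis P0·P1 via (36.725,17.155): [(30.7917, 0) (59, 0) (59, 41) (44.9721, 41)]  |A|=865.8417
3. ⊥bis P0·P2 via (40.44,22.36): [(37.0854, 18.197) (30.7917, 0) (59, 0) (59, 41) (55.4603, 41)]  |A|=746.2599
4. canonical 5-gon: [(37.0854, 18.197) (30.7917, 0) (59, 0) (59, 41) (55.4603, 41)]
5. shoelace: 746.2599

Area of P0's cell: 746.2599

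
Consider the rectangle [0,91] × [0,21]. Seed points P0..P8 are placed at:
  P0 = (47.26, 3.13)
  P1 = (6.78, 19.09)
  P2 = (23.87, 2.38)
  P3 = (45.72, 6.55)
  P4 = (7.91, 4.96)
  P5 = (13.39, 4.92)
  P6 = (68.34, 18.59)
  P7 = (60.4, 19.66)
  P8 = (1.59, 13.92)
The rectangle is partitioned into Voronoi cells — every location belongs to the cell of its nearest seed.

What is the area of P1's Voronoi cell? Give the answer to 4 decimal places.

1. box [0,91]×[0,21]: [(0, 0) (91, 0) (91, 21) (0, 21)]
2. ⊥bis P1·P0 via (27.02,11.11): [(0, 0) (22.6397, 0) (30.9193, 21) (0, 21)]  |A|=562.3694
3. ⊥bis P1·P2 via (15.325,10.735): [(0, 0) (4.8287, 0) (25.3618, 21) (0, 21)]  |A|=316.9997
4. ⊥bis P1·P3 via (26.25,12.82): [(0, 0) (4.8287, 0) (25.3618, 21) (0, 21)]  |A|=316.9997
5. ⊥bis P1·P4 via (7.345,12.025): [(0, 11.4376) (17.3702, 12.8267) (25.3618, 21) (0, 21)]  |A|=186.6946
6. ⊥bis P1·P5 via (10.085,12.005): [(0, 11.4376) (10.7037, 12.2936) (22.0023, 17.5642) (25.3618, 21) (0, 21)]  |A|=172.1382
7. ⊥bis P1·P6 via (37.56,18.84): [(0, 11.4376) (10.7037, 12.2936) (22.0023, 17.5642) (25.3618, 21) (0, 21)]  |A|=172.1382
8. ⊥bis P1·P7 via (33.59,19.375): [(0, 11.4376) (10.7037, 12.2936) (22.0023, 17.5642) (25.3618, 21) (0, 21)]  |A|=172.1382
9. ⊥bis P1·P8 via (4.185,16.505): [(0, 20.7062) (8.5516, 12.1215) (10.7037, 12.2936) (22.0023, 17.5642) (25.3618, 21) (0, 21)]  |A|=132.5075
10. canonical 6-gon: [(0, 20.7062) (8.5516, 12.1215) (10.7037, 12.2936) (22.0023, 17.5642) (25.3618, 21) (0, 21)]
11. shoelace: 132.5075

Area of P1's cell: 132.5075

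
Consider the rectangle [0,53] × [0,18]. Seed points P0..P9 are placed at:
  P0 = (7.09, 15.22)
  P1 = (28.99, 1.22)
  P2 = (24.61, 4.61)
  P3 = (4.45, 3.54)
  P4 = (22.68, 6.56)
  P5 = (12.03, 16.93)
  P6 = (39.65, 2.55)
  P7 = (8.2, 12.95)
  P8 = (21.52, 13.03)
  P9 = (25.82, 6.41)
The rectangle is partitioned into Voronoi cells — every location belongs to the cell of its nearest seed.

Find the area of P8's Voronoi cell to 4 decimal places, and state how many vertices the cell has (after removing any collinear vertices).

1. box [0,53]×[0,18]: [(0, 0) (53, 0) (53, 18) (0, 18)]
2. ⊥bis P8·P0 via (14.305,14.125): [(12.1613, 0) (53, 0) (53, 18) (14.8931, 18)]  |A|=710.5105
3. ⊥bis P8·P1 via (25.255,7.125): [(12.1613, 0) (13.9904, 0) (42.4483, 18) (14.8931, 18)]  |A|=264.459
4. ⊥bis P8·P2 via (23.065,8.82): [(12.9357, 5.1027) (34.6652, 13.0771) (42.4483, 18) (14.8931, 18)]  |A|=200.1471
5. ⊥bis P8·P3 via (12.985,8.285): [(13.3257, 7.6722) (14.446, 5.657) (34.6652, 13.0771) (42.4483, 18) (14.8931, 18)]  |A|=198.3148
6. ⊥bis P8·P4 via (22.1,9.795): [(13.4114, 8.2372) (29.1814, 11.0646) (34.6652, 13.0771) (42.4483, 18) (14.8931, 18)]  |A|=176.104
7. ⊥bis P8·P5 via (16.775,14.98): [(14.0511, 8.3519) (29.1814, 11.0646) (34.6652, 13.0771) (42.4483, 18) (18.0161, 18)]  |A|=158.0009
8. ⊥bis P8·P6 via (30.585,7.79): [(14.0511, 8.3519) (29.1814, 11.0646) (33.3655, 12.6001) (36.4869, 18) (18.0161, 18)]  |A|=140.5624
9. ⊥bis P8·P7 via (14.86,12.99): [(14.8758, 10.3586) (14.887, 8.5018) (29.1814, 11.0646) (33.3655, 12.6001) (36.4869, 18) (18.0161, 18)]  |A|=139.7855
10. ⊥bis P8·P9 via (23.67,9.72): [(14.8758, 10.3586) (14.887, 8.5018) (24.4281, 10.2124) (36.4173, 18) (18.0161, 18)]  |A|=117.2443
11. canonical 5-gon: [(14.8758, 10.3586) (14.887, 8.5018) (24.4281, 10.2124) (36.4173, 18) (18.0161, 18)]
12. shoelace: 117.2443

Area of P8's cell: 117.2443 (5 vertices)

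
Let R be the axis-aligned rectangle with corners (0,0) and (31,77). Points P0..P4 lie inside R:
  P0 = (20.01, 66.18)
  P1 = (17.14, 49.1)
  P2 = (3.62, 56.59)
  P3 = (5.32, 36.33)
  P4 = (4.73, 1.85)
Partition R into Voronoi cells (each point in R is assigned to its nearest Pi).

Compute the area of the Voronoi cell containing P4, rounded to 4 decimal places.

1. box [0,31]×[0,77]: [(0, 0) (31, 0) (31, 77) (0, 77)]
2. ⊥bis P4·P0 via (12.37,34.015): [(0, 36.9532) (0, 0) (31, 0) (31, 29.5899)]  |A|=1031.4179
3. ⊥bis P4·P1 via (10.935,25.475): [(0, 28.347) (0, 0) (31, 0) (31, 20.205)]  |A|=752.5567
4. ⊥bis P4·P2 via (4.175,29.22): [(0, 28.347) (0, 0) (31, 0) (31, 20.205)]  |A|=752.5567
5. ⊥bis P4·P3 via (5.025,19.09): [(0, 19.176) (0, 0) (31, 0) (31, 18.6455)]  |A|=586.2335
6. canonical 4-gon: [(0, 19.176) (0, 0) (31, 0) (31, 18.6455)]
7. shoelace: 586.2335

Area of P4's cell: 586.2335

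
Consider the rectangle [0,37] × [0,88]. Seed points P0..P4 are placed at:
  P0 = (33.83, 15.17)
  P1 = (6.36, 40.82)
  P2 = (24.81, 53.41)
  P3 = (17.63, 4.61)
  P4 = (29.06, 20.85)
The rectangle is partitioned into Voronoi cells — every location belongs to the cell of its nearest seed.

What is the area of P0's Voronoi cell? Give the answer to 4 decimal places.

Area of P0's cell: 172.6585

1. box [0,37]×[0,88]: [(0, 0) (37, 0) (37, 88) (0, 88)]
2. ⊥bis P0·P1 via (20.095,27.995): [(0, 6.4742) (0, 0) (37, 0) (37, 46.0995)]  |A|=972.6126
3. ⊥bis P0·P2 via (29.32,34.29): [(25.0275, 33.2775) (0, 6.4742) (0, 0) (37, 0) (37, 36.1015)]  |A|=912.7624
4. ⊥bis P0·P3 via (25.73,9.89): [(25.0275, 33.2775) (16.4634, 24.1058) (32.1768, 0) (37, 0) (37, 36.1015)]  |A|=471.6458
5. ⊥bis P0·P4 via (31.445,18.01): [(24.3312, 12.0359) (32.1768, 0) (37, 0) (37, 22.675)]  |A|=172.6585
6. canonical 4-gon: [(24.3312, 12.0359) (32.1768, 0) (37, 0) (37, 22.675)]
7. shoelace: 172.6585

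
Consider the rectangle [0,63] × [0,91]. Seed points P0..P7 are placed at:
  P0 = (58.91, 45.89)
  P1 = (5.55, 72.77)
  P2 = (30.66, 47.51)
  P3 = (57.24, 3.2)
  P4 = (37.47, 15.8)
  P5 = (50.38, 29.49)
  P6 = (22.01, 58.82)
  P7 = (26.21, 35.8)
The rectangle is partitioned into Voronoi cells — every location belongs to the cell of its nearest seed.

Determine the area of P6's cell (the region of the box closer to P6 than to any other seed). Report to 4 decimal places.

Area of P6's cell: 1136.5999

1. box [0,63]×[0,91]: [(0, 0) (63, 0) (63, 91) (0, 91)]
2. ⊥bis P6·P0 via (40.46,52.355): [(0, 0) (22.1145, 0) (54.0015, 91) (0, 91)]  |A|=3463.2747
3. ⊥bis P6·P1 via (13.78,65.795): [(0, 49.5356) (0, 0) (22.1145, 0) (54.0015, 91) (35.1415, 91)]  |A|=2734.7145
4. ⊥bis P6·P2 via (26.335,53.165): [(0, 49.5356) (0, 33.0237) (46.019, 68.2195) (54.0015, 91) (35.1415, 91)]  |A|=1220.5348
5. ⊥bis P6·P3 via (39.625,31.01): [(0, 49.5356) (0, 33.0237) (46.019, 68.2195) (54.0015, 91) (35.1415, 91)]  |A|=1220.5348
6. ⊥bis P6·P4 via (29.74,37.31): [(0, 49.5356) (0, 33.0237) (46.019, 68.2195) (54.0015, 91) (35.1415, 91)]  |A|=1220.5348
7. ⊥bis P6·P5 via (36.195,44.155): [(0, 49.5356) (0, 33.0237) (46.019, 68.2195) (54.0015, 91) (35.1415, 91)]  |A|=1220.5348
8. ⊥bis P6·P7 via (24.11,47.31): [(0, 49.5356) (0, 42.9111) (16.9782, 46.0088) (46.019, 68.2195) (54.0015, 91) (35.1415, 91)]  |A|=1136.5999
9. canonical 6-gon: [(0, 49.5356) (0, 42.9111) (16.9782, 46.0088) (46.019, 68.2195) (54.0015, 91) (35.1415, 91)]
10. shoelace: 1136.5999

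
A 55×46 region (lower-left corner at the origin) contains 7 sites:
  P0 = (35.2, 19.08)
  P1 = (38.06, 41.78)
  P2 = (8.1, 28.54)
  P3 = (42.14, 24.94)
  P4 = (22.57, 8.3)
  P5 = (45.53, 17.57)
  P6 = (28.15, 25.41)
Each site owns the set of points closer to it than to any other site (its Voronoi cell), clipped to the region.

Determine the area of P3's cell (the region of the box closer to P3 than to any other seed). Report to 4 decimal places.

1. box [0,55]×[0,46]: [(0, 0) (55, 0) (55, 46) (0, 46)]
2. ⊥bis P3·P0 via (38.67,22.01): [(55, 2.6704) (55, 46) (18.4133, 46)]  |A|=792.6437
3. ⊥bis P3·P1 via (40.1,33.36): [(30.9568, 31.1448) (55, 2.6704) (55, 36.97)]  |A|=412.3365
4. ⊥bis P3·P2 via (25.12,26.74): [(30.9568, 31.1448) (55, 2.6704) (55, 36.97)]  |A|=412.3365
5. ⊥bis P3·P4 via (32.355,16.62): [(30.9568, 31.1448) (55, 2.6704) (55, 36.97)]  |A|=412.3365
6. ⊥bis P3·P5 via (43.835,21.255): [(30.9568, 31.1448) (40.574, 19.755) (55, 26.3906) (55, 36.97)]  |A|=241.243
7. ⊥bis P3·P6 via (35.145,25.175): [(35.3816, 32.2168) (35.1776, 26.146) (40.574, 19.755) (55, 26.3906) (55, 36.97)]  |A|=227.9213
8. canonical 5-gon: [(35.3816, 32.2168) (35.1776, 26.146) (40.574, 19.755) (55, 26.3906) (55, 36.97)]
9. shoelace: 227.9213

Area of P3's cell: 227.9213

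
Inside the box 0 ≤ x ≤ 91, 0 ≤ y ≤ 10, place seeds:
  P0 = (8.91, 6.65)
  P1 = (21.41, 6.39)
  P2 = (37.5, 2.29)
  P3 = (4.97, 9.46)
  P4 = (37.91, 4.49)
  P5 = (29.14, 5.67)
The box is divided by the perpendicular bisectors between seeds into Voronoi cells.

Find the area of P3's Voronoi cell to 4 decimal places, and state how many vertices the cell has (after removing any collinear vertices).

1. box [0,91]×[0,10]: [(0, 0) (91, 0) (91, 10) (0, 10)]
2. ⊥bis P3·P0 via (6.94,8.055): [(0, 0) (1.1952, 0) (8.3272, 10) (0, 10)]  |A|=47.6118
3. ⊥bis P3·P1 via (13.19,7.925): [(0, 0) (1.1952, 0) (8.3272, 10) (0, 10)]  |A|=47.6118
4. ⊥bis P3·P2 via (21.235,5.875): [(0, 0) (1.1952, 0) (8.3272, 10) (0, 10)]  |A|=47.6118
5. ⊥bis P3·P4 via (21.44,6.975): [(0, 0) (1.1952, 0) (8.3272, 10) (0, 10)]  |A|=47.6118
6. ⊥bis P3·P5 via (17.055,7.565): [(0, 0) (1.1952, 0) (8.3272, 10) (0, 10)]  |A|=47.6118
7. canonical 4-gon: [(0, 0) (1.1952, 0) (8.3272, 10) (0, 10)]
8. shoelace: 47.6118

Area of P3's cell: 47.6118 (4 vertices)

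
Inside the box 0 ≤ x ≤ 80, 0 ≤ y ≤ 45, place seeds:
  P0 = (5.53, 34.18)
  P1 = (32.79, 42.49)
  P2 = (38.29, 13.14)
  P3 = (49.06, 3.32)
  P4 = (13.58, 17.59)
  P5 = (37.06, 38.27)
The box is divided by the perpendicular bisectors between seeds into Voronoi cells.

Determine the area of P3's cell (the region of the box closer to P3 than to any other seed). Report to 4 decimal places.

Area of P3's cell: 912.1225

1. box [0,80]×[0,45]: [(0, 0) (80, 0) (80, 45) (0, 45)]
2. ⊥bis P3·P0 via (27.295,18.75): [(14.0024, 0) (80, 0) (80, 45) (45.9046, 45)]  |A|=2252.092
3. ⊥bis P3·P1 via (40.925,22.905): [(25.7812, 16.6148) (14.0024, 0) (80, 0) (80, 39.1355)]  |A|=1609.2067
4. ⊥bis P3·P2 via (43.675,8.23): [(66.8888, 33.6896) (36.171, 0) (80, 0) (80, 39.1355)]  |A|=994.8472
5. ⊥bis P3·P4 via (31.32,10.455): [(66.8888, 33.6896) (36.171, 0) (80, 0) (80, 39.1355)]  |A|=994.8472
6. ⊥bis P3·P5 via (43.06,20.795): [(60.6331, 26.8287) (36.171, 0) (80, 0) (80, 33.4783)]  |A|=912.1225
7. canonical 4-gon: [(60.6331, 26.8287) (36.171, 0) (80, 0) (80, 33.4783)]
8. shoelace: 912.1225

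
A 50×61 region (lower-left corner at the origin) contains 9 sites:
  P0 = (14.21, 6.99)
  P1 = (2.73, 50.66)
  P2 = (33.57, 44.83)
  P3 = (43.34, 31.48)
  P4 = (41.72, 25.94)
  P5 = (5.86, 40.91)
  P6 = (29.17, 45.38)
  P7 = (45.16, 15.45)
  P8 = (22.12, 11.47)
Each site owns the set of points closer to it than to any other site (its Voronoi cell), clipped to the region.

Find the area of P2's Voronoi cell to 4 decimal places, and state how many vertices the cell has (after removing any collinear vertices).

Area of P2's cell: 389.4681 (5 vertices)

1. box [0,50]×[0,61]: [(0, 0) (50, 0) (50, 61) (0, 61)]
2. ⊥bis P2·P0 via (23.89,25.91): [(0, 38.1328) (50, 12.5514) (50, 61) (0, 61)]  |A|=1782.8953
3. ⊥bis P2·P1 via (18.15,47.745): [(14.8925, 30.5134) (50, 12.5514) (50, 61) (20.6557, 61)]  |A|=1297.7582
4. ⊥bis P2·P3 via (38.455,38.155): [(14.8925, 30.5134) (22.6147, 26.5625) (50, 46.604) (50, 61) (20.6557, 61)]  |A|=831.4869
5. ⊥bis P2·P4 via (37.645,35.385): [(14.8925, 30.5134) (20.1358, 27.8307) (30.397, 32.2579) (50, 46.604) (50, 61) (20.6557, 61)]  |A|=819.4928
6. ⊥bis P2·P5 via (19.715,42.87): [(18.6507, 50.3935) (21.7444, 28.5247) (30.397, 32.2579) (50, 46.604) (50, 61) (20.6557, 61)]  |A|=743.6713
7. ⊥bis P2·P6 via (31.37,45.105): [(29.728, 31.9693) (30.397, 32.2579) (50, 46.604) (50, 61) (33.3569, 61)]  |A|=389.4681
8. ⊥bis P2·P7 via (39.365,30.14): [(29.728, 31.9693) (30.397, 32.2579) (50, 46.604) (50, 61) (33.3569, 61)]  |A|=389.4681
9. ⊥bis P2·P8 via (27.845,28.15): [(29.728, 31.9693) (30.397, 32.2579) (50, 46.604) (50, 61) (33.3569, 61)]  |A|=389.4681
10. canonical 5-gon: [(29.728, 31.9693) (30.397, 32.2579) (50, 46.604) (50, 61) (33.3569, 61)]
11. shoelace: 389.4681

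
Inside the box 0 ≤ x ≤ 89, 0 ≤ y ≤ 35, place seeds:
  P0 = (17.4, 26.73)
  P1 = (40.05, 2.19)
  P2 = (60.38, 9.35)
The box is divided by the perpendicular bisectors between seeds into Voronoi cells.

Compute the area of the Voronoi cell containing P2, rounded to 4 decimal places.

Area of P2's cell: 1479.6214

1. box [0,89]×[0,35]: [(0, 0) (89, 0) (89, 35) (0, 35)]
2. ⊥bis P2·P0 via (38.89,18.04): [(31.5951, 0) (89, 0) (89, 35) (45.7482, 35)]  |A|=1761.4927
3. ⊥bis P2·P1 via (50.215,5.77): [(42.6334, 27.2972) (52.2471, 0) (89, 0) (89, 35) (45.7482, 35)]  |A|=1479.6214
4. canonical 5-gon: [(42.6334, 27.2972) (52.2471, 0) (89, 0) (89, 35) (45.7482, 35)]
5. shoelace: 1479.6214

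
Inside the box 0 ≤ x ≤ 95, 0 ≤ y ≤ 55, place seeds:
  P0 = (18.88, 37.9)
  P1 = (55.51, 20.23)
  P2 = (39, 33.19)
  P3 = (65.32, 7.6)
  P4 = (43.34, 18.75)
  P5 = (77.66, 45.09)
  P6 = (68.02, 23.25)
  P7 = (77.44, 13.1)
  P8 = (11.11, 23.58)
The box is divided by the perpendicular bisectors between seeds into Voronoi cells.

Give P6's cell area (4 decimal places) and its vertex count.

Area of P6's cell: 357.4095 (5 vertices)

1. box [0,95]×[0,55]: [(0, 0) (95, 0) (95, 55) (0, 55)]
2. ⊥bis P6·P0 via (43.45,30.575): [(34.3347, 0) (95, 0) (95, 55) (50.7318, 55)]  |A|=2885.6709
3. ⊥bis P6·P1 via (61.765,21.74): [(67.0132, 0) (95, 0) (95, 55) (53.7358, 55)]  |A|=1904.4027
4. ⊥bis P6·P2 via (53.51,28.22): [(57.4346, 39.678) (67.0132, 0) (95, 0) (95, 55) (62.6827, 55)]  |A|=1835.8603
5. ⊥bis P6·P3 via (66.67,15.425): [(57.4346, 39.678) (63.1426, 16.0336) (95, 10.5374) (95, 55) (62.6827, 55)]  |A|=1443.649
6. ⊥bis P6·P4 via (55.68,21): [(57.4346, 39.678) (63.1426, 16.0336) (95, 10.5374) (95, 55) (62.6827, 55)]  |A|=1443.649
7. ⊥bis P6·P5 via (72.84,34.17): [(57.819, 40.8002) (57.4346, 39.678) (63.1426, 16.0336) (95, 10.5374) (95, 24.3888)]  |A|=645.1204
8. ⊥bis P6·P7 via (72.73,18.175): [(84.4451, 29.0476) (57.819, 40.8002) (57.4346, 39.678) (63.1426, 16.0336) (69.2814, 14.9745)]  |A|=357.4095
9. ⊥bis P6·P8 via (39.565,23.415): [(84.4451, 29.0476) (57.819, 40.8002) (57.4346, 39.678) (63.1426, 16.0336) (69.2814, 14.9745)]  |A|=357.4095
10. canonical 5-gon: [(84.4451, 29.0476) (57.819, 40.8002) (57.4346, 39.678) (63.1426, 16.0336) (69.2814, 14.9745)]
11. shoelace: 357.4095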